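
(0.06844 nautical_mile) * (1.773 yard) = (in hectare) 0.02055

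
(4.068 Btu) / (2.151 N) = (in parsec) 6.466e-14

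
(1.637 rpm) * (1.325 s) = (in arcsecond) 4.685e+04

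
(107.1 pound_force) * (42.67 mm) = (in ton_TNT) 4.859e-09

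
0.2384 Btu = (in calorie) 60.12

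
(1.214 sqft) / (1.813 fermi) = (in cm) 6.221e+15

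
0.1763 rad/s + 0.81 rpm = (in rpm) 2.494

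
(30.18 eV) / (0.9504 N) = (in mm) 5.088e-15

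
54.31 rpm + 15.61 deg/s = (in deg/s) 341.5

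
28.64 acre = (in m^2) 1.159e+05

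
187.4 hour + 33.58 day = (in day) 41.39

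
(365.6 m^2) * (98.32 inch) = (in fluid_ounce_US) 3.087e+07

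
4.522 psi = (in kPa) 31.18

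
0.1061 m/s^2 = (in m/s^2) 0.1061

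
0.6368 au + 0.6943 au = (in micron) 1.991e+17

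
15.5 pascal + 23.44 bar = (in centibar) 2344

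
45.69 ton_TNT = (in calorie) 4.569e+10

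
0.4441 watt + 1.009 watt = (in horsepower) 0.001949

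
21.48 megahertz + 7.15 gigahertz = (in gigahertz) 7.171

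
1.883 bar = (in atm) 1.858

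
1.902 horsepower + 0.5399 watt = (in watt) 1419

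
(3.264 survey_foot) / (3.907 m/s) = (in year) 8.075e-09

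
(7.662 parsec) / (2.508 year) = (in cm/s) 2.989e+11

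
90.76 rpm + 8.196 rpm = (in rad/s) 10.36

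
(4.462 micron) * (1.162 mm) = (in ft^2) 5.581e-08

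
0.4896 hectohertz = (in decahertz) 4.896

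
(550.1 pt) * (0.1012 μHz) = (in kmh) 7.07e-08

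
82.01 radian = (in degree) 4699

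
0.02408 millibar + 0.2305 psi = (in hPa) 15.92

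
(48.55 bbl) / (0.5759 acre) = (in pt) 9.388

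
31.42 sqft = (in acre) 0.0007213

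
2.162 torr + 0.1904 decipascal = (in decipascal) 2883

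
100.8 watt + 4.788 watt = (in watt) 105.6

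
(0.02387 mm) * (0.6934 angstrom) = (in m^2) 1.655e-15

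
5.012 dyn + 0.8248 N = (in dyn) 8.249e+04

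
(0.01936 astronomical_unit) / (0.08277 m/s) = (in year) 1110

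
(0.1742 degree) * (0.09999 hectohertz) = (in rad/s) 0.0304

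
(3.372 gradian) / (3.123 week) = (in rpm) 2.678e-07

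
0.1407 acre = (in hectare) 0.05694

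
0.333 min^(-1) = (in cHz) 0.555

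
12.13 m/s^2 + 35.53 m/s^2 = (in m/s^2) 47.66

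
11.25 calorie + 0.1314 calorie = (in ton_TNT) 1.138e-08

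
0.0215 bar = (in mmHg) 16.13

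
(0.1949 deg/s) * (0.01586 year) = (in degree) 9.748e+04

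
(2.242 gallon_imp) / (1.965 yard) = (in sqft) 0.06106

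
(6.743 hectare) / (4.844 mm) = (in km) 1.392e+04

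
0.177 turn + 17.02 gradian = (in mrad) 1379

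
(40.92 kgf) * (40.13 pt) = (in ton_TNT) 1.358e-09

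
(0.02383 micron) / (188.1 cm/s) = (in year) 4.017e-16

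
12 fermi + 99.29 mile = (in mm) 1.598e+08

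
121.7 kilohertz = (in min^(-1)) 7.302e+06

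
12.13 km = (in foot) 3.98e+04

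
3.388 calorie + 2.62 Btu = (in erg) 2.778e+10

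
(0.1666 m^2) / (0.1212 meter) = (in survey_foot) 4.51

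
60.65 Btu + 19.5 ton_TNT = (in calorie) 1.95e+10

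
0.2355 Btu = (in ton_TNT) 5.938e-08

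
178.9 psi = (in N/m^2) 1.233e+06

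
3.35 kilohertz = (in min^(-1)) 2.01e+05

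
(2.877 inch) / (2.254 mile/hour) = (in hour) 2.015e-05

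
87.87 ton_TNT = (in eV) 2.295e+30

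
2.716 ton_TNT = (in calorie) 2.716e+09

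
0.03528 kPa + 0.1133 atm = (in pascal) 1.152e+04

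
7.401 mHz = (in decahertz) 0.0007401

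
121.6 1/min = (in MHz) 2.027e-06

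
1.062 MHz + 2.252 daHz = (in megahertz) 1.062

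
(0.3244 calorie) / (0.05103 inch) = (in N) 1047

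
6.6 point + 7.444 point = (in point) 14.04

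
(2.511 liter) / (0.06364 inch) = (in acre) 0.0003839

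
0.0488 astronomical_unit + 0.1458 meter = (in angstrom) 7.3e+19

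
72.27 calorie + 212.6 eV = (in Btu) 0.2866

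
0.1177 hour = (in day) 0.004904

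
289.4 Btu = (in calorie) 7.298e+04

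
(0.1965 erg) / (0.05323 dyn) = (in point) 104.6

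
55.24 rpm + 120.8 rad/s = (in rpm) 1209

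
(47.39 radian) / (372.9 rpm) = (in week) 2.007e-06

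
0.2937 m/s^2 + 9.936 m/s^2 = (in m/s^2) 10.23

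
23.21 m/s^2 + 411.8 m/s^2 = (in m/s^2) 435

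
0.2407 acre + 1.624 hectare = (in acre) 4.254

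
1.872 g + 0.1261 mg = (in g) 1.872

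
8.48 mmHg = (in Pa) 1131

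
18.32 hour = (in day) 0.7633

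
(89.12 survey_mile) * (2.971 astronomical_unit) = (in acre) 1.575e+13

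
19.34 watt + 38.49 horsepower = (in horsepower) 38.52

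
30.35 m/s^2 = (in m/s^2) 30.35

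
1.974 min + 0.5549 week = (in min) 5595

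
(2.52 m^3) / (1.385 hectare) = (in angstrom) 1.819e+06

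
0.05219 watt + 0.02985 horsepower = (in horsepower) 0.02992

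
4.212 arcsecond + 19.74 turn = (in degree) 7106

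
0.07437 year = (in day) 27.15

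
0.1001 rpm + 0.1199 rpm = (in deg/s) 1.32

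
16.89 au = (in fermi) 2.527e+27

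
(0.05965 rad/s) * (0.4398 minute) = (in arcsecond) 3.247e+05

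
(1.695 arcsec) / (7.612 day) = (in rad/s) 1.249e-11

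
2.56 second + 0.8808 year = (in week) 45.93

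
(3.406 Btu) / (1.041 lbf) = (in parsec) 2.515e-14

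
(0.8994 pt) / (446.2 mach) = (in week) 3.453e-15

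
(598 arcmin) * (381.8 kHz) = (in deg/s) 3.805e+06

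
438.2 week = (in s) 2.65e+08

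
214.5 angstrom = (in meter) 2.145e-08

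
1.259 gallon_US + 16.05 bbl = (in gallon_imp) 562.4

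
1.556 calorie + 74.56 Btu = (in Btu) 74.57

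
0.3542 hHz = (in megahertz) 3.542e-05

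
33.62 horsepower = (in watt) 2.507e+04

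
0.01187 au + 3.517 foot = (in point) 5.034e+12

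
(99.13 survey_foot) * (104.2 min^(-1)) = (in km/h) 188.9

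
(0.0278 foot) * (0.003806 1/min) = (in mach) 1.579e-09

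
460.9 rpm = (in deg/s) 2765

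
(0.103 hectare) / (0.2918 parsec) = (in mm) 1.144e-10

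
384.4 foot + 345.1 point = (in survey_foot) 384.8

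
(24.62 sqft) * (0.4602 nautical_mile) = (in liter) 1.949e+06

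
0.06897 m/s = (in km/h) 0.2483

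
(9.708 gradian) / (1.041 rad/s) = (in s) 0.1465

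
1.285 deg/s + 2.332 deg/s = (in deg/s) 3.617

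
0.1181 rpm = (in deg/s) 0.7086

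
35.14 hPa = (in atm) 0.03468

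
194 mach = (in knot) 1.284e+05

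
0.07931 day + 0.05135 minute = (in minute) 114.3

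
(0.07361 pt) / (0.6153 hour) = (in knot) 2.279e-08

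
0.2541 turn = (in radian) 1.597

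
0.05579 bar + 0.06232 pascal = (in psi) 0.8092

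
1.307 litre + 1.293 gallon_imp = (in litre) 7.185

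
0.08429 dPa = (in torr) 6.322e-05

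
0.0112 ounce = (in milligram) 317.5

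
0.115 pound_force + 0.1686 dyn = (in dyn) 5.115e+04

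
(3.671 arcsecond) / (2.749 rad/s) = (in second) 6.474e-06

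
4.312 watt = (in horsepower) 0.005782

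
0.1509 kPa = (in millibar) 1.509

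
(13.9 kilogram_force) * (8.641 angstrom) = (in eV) 7.352e+11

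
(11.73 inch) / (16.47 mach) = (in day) 6.149e-10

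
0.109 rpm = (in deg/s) 0.654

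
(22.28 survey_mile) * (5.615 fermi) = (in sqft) 2.167e-09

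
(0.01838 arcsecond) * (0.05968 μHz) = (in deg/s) 3.047e-13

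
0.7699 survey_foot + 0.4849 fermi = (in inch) 9.239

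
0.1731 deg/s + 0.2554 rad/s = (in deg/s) 14.81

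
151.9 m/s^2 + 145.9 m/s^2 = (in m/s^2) 297.8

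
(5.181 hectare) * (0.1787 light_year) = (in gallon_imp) 1.927e+22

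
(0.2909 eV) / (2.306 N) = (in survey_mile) 1.256e-23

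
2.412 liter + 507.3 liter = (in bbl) 3.206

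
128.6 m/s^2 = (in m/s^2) 128.6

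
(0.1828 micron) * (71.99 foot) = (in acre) 9.912e-10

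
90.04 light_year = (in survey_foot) 2.795e+18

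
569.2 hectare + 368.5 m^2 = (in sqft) 6.127e+07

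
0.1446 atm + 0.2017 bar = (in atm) 0.3437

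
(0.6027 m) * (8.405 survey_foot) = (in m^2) 1.544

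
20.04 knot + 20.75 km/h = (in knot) 31.24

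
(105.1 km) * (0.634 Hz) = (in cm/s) 6.663e+06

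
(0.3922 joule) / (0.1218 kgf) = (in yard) 0.3591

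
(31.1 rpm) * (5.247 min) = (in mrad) 1.025e+06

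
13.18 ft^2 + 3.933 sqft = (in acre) 0.0003929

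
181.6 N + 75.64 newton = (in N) 257.2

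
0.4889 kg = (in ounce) 17.25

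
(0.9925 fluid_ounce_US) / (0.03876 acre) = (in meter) 1.871e-07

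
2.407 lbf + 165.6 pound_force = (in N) 747.3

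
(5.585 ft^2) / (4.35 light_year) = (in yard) 1.379e-17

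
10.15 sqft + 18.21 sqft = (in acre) 0.0006511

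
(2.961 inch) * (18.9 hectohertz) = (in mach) 0.4175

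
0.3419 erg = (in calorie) 8.172e-09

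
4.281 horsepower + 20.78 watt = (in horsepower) 4.309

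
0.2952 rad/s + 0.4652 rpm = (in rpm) 3.284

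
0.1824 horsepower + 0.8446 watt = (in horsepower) 0.1835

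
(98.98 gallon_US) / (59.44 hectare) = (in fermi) 6.304e+08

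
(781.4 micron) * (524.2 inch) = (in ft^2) 0.112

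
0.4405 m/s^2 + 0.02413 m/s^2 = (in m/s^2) 0.4646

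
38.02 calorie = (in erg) 1.591e+09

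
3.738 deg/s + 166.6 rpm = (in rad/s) 17.51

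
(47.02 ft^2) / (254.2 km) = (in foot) 5.638e-05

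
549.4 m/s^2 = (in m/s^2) 549.4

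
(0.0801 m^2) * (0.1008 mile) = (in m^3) 12.99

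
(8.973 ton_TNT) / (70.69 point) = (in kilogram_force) 1.535e+11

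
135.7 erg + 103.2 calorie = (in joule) 431.8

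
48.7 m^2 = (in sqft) 524.2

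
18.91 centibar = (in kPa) 18.91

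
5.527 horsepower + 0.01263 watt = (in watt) 4121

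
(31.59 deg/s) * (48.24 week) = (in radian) 1.609e+07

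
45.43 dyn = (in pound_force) 0.0001021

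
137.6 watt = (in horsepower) 0.1845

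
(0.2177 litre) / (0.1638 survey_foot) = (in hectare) 4.36e-07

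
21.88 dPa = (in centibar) 0.002188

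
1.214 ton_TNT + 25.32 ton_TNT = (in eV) 6.929e+29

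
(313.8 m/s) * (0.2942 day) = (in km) 7976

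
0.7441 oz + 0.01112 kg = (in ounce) 1.136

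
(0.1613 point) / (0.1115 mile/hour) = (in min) 1.903e-05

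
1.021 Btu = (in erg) 1.077e+10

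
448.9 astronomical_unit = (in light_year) 0.007098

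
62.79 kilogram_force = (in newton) 615.8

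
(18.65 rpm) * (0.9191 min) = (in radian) 107.7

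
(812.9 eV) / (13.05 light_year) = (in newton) 1.055e-33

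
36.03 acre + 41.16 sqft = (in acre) 36.03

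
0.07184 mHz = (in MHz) 7.184e-11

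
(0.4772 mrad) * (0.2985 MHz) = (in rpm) 1360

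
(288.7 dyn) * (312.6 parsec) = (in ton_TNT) 6.656e+06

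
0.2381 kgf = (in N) 2.335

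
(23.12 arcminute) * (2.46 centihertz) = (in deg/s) 0.009479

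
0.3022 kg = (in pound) 0.6662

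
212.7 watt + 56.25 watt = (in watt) 268.9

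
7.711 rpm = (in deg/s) 46.27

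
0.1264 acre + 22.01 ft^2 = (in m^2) 513.6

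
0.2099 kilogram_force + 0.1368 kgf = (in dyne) 3.4e+05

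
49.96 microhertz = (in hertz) 4.996e-05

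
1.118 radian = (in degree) 64.06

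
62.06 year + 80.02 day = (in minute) 3.273e+07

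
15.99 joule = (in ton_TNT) 3.822e-09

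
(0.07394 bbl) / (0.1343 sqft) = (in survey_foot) 3.091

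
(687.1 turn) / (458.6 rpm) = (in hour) 0.02497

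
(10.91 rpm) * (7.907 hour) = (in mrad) 3.252e+07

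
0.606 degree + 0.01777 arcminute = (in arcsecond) 2183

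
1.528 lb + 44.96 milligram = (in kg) 0.6931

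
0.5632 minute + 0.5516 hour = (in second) 2020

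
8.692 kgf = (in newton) 85.24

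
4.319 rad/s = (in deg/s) 247.5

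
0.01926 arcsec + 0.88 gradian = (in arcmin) 47.52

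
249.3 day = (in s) 2.154e+07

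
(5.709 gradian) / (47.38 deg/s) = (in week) 1.793e-07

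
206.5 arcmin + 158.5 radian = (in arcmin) 5.451e+05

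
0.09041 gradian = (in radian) 0.00142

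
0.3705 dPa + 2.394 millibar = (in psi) 0.03473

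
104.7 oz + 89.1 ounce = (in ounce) 193.8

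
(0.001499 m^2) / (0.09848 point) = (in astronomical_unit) 2.884e-10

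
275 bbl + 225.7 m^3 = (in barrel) 1695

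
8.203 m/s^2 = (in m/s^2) 8.203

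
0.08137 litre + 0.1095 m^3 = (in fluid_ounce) 3705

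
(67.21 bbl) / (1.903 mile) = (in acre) 8.622e-07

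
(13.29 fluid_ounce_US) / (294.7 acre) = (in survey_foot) 1.081e-09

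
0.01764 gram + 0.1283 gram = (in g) 0.1459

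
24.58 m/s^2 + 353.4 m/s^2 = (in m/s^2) 378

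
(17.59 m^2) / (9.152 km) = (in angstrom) 1.922e+07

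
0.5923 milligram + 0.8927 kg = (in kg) 0.8927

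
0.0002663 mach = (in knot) 0.1763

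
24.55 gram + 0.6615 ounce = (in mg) 4.33e+04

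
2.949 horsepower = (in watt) 2199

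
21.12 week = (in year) 0.405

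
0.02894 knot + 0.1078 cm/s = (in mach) 4.689e-05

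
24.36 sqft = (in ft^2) 24.36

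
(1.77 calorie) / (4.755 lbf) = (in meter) 0.3501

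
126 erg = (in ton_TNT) 3.011e-15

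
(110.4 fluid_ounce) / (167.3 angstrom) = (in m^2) 1.952e+05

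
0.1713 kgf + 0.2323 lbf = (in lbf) 0.61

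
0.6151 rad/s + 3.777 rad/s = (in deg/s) 251.6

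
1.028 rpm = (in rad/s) 0.1077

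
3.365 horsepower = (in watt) 2509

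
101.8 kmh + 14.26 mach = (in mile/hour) 1.092e+04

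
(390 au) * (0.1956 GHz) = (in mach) 3.352e+19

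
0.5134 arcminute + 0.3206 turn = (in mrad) 2015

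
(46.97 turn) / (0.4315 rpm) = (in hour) 1.814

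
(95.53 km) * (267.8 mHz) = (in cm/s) 2.558e+06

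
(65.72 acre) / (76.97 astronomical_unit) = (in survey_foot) 7.578e-08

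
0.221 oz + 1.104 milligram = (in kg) 0.006266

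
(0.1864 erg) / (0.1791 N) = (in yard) 1.138e-07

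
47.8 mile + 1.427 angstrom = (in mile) 47.8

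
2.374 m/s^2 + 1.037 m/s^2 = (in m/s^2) 3.411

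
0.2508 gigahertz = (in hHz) 2.508e+06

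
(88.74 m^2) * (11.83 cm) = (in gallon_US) 2773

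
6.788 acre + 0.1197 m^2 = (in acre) 6.788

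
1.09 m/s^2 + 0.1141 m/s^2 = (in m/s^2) 1.204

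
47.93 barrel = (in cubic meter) 7.62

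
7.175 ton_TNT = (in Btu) 2.845e+07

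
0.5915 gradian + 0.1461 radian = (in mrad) 155.4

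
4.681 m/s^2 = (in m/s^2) 4.681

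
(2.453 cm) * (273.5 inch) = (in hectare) 1.704e-05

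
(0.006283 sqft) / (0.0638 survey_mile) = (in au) 3.8e-17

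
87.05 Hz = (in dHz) 870.5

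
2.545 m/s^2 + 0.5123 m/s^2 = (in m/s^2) 3.057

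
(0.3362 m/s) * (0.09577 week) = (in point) 5.52e+07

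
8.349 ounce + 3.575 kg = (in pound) 8.403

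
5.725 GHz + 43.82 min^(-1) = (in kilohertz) 5.725e+06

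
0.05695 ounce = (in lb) 0.003559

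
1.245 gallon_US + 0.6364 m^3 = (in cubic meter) 0.6411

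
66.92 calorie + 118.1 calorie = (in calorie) 185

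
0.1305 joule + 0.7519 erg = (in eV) 8.145e+17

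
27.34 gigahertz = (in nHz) 2.734e+19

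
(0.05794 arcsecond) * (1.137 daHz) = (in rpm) 3.05e-05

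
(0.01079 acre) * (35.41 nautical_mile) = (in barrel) 1.801e+07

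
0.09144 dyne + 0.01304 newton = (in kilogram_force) 0.00133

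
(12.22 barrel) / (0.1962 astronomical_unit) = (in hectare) 6.619e-15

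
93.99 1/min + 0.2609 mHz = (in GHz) 1.567e-09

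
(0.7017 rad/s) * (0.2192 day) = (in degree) 7.614e+05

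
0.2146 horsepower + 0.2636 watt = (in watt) 160.3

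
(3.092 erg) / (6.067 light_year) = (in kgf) 5.493e-25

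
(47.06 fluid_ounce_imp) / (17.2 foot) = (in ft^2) 0.002745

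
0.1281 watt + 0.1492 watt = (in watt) 0.2773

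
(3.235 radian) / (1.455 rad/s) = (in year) 7.05e-08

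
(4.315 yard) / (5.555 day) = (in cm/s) 0.0008221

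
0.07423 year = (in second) 2.341e+06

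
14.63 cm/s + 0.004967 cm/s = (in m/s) 0.1463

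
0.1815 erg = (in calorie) 4.338e-09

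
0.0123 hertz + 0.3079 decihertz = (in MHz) 4.309e-08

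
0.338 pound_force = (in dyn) 1.503e+05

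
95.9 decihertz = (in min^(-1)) 575.4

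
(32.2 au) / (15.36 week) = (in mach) 1523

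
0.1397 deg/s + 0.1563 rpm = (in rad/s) 0.01881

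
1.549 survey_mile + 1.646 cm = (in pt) 7.066e+06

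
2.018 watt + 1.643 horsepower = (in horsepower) 1.646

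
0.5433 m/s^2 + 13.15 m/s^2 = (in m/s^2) 13.69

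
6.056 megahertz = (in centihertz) 6.056e+08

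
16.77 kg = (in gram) 1.677e+04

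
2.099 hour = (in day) 0.08746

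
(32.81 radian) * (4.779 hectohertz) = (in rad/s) 1.568e+04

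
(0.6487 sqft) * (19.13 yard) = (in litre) 1054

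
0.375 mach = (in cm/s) 1.277e+04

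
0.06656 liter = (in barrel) 0.0004186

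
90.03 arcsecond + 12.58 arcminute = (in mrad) 4.096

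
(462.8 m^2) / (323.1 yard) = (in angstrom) 1.566e+10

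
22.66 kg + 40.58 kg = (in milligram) 6.324e+07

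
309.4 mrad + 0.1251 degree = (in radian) 0.3116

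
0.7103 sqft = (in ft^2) 0.7103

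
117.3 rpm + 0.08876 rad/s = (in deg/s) 708.9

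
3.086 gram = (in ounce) 0.1089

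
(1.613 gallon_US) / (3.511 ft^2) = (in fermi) 1.872e+13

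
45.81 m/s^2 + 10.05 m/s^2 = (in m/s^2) 55.86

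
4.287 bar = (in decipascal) 4.287e+06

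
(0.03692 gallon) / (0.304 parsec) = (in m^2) 1.49e-20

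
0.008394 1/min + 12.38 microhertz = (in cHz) 0.01523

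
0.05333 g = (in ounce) 0.001881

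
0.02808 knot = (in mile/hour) 0.03231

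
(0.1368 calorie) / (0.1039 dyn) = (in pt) 1.562e+09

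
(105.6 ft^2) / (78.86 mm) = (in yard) 136.1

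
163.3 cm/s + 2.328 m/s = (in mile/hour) 8.861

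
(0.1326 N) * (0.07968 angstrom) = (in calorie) 2.525e-13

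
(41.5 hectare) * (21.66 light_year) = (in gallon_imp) 1.871e+25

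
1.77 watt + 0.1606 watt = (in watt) 1.931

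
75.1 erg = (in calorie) 1.795e-06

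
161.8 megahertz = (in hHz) 1.618e+06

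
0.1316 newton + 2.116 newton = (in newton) 2.248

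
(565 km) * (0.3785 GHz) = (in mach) 6.281e+11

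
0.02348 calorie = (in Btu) 9.311e-05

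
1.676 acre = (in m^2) 6783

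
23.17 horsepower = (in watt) 1.728e+04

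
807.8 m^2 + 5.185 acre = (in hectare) 2.179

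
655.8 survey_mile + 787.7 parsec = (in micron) 2.431e+25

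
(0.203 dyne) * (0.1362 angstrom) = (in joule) 2.765e-17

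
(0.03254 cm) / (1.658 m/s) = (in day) 2.272e-09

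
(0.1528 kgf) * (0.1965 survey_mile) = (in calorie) 113.3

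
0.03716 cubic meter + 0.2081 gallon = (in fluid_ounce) 1283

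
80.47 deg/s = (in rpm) 13.41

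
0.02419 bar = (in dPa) 2.419e+04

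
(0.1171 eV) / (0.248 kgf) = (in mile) 4.793e-24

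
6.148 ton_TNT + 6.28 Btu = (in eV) 1.606e+29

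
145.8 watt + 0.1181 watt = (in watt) 145.9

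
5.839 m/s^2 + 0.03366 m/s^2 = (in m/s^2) 5.873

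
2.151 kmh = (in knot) 1.161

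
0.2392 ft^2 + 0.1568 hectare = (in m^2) 1568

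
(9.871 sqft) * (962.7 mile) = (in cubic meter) 1.421e+06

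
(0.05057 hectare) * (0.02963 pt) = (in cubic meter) 0.005286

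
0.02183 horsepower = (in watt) 16.28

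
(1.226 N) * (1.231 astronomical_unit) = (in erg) 2.258e+18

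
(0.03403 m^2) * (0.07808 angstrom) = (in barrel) 1.671e-12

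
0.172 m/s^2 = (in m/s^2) 0.172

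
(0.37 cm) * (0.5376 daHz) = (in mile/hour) 0.0445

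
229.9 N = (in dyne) 2.299e+07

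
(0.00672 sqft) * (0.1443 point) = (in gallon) 8.396e-06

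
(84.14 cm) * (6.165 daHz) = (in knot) 100.8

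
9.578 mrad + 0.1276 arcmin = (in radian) 0.009615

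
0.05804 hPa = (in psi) 0.0008418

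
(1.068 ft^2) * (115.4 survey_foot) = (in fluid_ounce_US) 1.18e+05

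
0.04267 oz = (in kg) 0.00121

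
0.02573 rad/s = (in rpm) 0.2457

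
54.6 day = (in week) 7.8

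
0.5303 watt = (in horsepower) 0.0007111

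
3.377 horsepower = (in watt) 2518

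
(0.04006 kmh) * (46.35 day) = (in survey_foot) 1.462e+05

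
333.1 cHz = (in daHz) 0.3331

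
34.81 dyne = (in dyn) 34.81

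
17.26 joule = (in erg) 1.726e+08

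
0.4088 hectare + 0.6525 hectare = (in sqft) 1.142e+05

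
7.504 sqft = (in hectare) 6.971e-05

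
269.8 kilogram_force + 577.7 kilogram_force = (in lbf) 1868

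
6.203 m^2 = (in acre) 0.001533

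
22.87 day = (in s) 1.976e+06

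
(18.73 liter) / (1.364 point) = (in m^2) 38.92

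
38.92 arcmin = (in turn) 0.001802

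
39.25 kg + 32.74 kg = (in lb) 158.7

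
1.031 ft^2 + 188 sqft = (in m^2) 17.56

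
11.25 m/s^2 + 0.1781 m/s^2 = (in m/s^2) 11.43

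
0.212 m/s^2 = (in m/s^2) 0.212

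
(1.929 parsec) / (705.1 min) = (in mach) 4.132e+09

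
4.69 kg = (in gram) 4690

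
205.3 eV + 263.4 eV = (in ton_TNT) 1.795e-26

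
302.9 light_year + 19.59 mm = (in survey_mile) 1.781e+15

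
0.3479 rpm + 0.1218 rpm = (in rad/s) 0.04919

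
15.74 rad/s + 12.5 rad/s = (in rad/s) 28.24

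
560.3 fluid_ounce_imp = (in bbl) 0.1001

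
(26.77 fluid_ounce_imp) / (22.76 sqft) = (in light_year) 3.802e-20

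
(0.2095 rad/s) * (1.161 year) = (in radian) 7.67e+06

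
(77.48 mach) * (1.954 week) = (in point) 8.838e+13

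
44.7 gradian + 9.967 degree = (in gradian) 55.77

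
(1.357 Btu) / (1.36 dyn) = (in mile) 6.541e+04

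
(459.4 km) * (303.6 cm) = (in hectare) 139.5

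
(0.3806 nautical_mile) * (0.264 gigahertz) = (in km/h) 6.699e+11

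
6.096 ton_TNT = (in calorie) 6.096e+09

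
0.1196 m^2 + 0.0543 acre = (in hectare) 0.02199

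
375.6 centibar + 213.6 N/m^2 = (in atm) 3.709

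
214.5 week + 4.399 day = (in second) 1.301e+08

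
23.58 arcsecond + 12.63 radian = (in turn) 2.01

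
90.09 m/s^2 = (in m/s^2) 90.09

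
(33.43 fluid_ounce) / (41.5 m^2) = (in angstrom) 2.382e+05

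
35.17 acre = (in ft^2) 1.532e+06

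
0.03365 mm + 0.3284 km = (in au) 2.195e-09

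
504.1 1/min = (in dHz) 84.02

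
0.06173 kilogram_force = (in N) 0.6054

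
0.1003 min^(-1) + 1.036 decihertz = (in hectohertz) 0.001053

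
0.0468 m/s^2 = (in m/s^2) 0.0468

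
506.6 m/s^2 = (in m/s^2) 506.6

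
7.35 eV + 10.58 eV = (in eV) 17.93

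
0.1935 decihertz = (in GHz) 1.935e-11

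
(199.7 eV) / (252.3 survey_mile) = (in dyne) 7.88e-18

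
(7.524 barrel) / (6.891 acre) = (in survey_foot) 0.0001407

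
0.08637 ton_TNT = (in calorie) 8.637e+07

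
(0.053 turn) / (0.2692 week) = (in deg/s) 0.0001172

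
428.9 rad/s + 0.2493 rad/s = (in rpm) 4098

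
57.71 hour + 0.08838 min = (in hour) 57.71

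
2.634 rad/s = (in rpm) 25.15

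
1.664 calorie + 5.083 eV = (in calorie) 1.664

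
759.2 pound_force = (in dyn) 3.377e+08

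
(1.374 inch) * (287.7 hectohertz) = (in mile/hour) 2246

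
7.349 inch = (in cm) 18.67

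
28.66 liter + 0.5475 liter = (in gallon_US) 7.716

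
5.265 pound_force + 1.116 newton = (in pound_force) 5.516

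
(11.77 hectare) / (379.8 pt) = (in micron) 8.785e+11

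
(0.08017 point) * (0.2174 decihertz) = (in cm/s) 6.149e-05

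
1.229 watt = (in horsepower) 0.001648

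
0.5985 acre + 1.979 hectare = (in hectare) 2.221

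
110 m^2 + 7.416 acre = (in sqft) 3.242e+05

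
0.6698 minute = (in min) 0.6698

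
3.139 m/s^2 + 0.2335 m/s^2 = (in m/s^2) 3.372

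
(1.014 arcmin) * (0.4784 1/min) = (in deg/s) 0.0001347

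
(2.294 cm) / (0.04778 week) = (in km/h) 2.858e-06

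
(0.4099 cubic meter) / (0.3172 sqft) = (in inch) 547.6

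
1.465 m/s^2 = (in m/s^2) 1.465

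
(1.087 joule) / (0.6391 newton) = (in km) 0.001701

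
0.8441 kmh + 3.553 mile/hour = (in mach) 0.005353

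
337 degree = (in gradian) 374.4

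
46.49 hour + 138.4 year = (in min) 7.275e+07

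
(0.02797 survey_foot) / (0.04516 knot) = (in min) 0.006116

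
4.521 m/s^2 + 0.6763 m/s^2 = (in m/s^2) 5.197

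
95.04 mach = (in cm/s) 3.236e+06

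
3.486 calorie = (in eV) 9.104e+19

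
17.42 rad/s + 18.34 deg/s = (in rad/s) 17.74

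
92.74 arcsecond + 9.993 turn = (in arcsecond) 1.295e+07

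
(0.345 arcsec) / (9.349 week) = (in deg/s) 1.695e-11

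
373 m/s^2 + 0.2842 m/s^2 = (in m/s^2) 373.3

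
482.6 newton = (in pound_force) 108.5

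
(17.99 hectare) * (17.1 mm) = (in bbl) 1.935e+04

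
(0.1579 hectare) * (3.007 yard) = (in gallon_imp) 9.55e+05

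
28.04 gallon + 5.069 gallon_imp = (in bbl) 0.8126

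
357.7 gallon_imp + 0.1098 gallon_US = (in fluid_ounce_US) 5.5e+04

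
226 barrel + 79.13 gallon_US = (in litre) 3.623e+04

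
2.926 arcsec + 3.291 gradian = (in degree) 2.963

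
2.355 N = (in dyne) 2.355e+05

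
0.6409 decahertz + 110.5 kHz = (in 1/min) 6.63e+06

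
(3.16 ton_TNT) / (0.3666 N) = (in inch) 1.42e+12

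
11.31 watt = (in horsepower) 0.01517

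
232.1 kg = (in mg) 2.321e+08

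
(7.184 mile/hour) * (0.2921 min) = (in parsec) 1.824e-15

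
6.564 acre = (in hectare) 2.656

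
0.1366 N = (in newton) 0.1366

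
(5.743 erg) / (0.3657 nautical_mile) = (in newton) 8.48e-10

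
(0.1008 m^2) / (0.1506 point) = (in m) 1897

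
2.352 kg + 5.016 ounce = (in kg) 2.494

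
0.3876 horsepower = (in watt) 289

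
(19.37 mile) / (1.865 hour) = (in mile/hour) 10.39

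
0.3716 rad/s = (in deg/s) 21.29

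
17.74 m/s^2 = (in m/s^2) 17.74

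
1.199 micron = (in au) 8.015e-18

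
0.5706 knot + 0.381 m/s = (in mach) 0.001981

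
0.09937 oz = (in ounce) 0.09937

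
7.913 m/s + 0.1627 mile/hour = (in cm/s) 798.6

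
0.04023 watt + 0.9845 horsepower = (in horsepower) 0.9846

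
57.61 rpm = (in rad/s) 6.033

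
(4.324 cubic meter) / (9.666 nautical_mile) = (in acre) 5.969e-08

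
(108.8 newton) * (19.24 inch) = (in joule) 53.17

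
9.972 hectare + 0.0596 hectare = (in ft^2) 1.08e+06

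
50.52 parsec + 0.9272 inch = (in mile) 9.686e+14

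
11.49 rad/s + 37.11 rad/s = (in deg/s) 2785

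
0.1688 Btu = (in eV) 1.112e+21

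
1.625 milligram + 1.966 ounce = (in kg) 0.05574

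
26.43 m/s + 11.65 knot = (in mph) 72.53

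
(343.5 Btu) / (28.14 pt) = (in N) 3.651e+07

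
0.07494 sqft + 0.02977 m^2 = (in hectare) 3.673e-06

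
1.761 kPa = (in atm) 0.01738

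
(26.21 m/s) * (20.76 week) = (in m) 3.291e+08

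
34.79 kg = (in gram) 3.479e+04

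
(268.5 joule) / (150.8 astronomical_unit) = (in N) 1.19e-11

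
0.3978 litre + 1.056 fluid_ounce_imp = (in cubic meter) 0.0004278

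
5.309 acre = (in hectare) 2.148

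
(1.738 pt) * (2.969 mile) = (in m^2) 2.93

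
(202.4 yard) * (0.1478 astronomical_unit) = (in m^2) 4.092e+12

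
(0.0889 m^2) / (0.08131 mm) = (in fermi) 1.093e+18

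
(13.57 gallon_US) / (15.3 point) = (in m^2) 9.517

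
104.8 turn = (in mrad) 6.585e+05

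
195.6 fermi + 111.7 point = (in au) 2.634e-13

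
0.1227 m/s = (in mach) 0.0003604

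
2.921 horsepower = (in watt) 2178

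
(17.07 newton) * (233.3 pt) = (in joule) 1.405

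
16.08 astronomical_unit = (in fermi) 2.406e+27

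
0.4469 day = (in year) 0.001224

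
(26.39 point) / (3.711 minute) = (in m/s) 4.181e-05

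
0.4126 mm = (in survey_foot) 0.001354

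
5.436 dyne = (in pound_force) 1.222e-05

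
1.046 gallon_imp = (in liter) 4.755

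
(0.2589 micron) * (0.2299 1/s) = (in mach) 1.748e-10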